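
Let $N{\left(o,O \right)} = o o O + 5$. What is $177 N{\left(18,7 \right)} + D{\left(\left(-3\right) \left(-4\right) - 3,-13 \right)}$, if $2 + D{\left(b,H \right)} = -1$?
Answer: $402318$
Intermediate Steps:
$D{\left(b,H \right)} = -3$ ($D{\left(b,H \right)} = -2 - 1 = -3$)
$N{\left(o,O \right)} = 5 + O o^{2}$ ($N{\left(o,O \right)} = o^{2} O + 5 = O o^{2} + 5 = 5 + O o^{2}$)
$177 N{\left(18,7 \right)} + D{\left(\left(-3\right) \left(-4\right) - 3,-13 \right)} = 177 \left(5 + 7 \cdot 18^{2}\right) - 3 = 177 \left(5 + 7 \cdot 324\right) - 3 = 177 \left(5 + 2268\right) - 3 = 177 \cdot 2273 - 3 = 402321 - 3 = 402318$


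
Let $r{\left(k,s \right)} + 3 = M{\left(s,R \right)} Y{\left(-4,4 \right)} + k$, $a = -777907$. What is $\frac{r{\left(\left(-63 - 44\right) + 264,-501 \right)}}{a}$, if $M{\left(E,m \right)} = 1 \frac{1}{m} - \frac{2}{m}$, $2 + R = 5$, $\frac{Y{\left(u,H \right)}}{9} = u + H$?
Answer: $- \frac{154}{777907} \approx -0.00019797$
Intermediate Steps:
$Y{\left(u,H \right)} = 9 H + 9 u$ ($Y{\left(u,H \right)} = 9 \left(u + H\right) = 9 \left(H + u\right) = 9 H + 9 u$)
$R = 3$ ($R = -2 + 5 = 3$)
$M{\left(E,m \right)} = - \frac{1}{m}$ ($M{\left(E,m \right)} = \frac{1}{m} - \frac{2}{m} = - \frac{1}{m}$)
$r{\left(k,s \right)} = -3 + k$ ($r{\left(k,s \right)} = -3 + \left(- \frac{1}{3} \left(9 \cdot 4 + 9 \left(-4\right)\right) + k\right) = -3 + \left(\left(-1\right) \frac{1}{3} \left(36 - 36\right) + k\right) = -3 + \left(\left(- \frac{1}{3}\right) 0 + k\right) = -3 + \left(0 + k\right) = -3 + k$)
$\frac{r{\left(\left(-63 - 44\right) + 264,-501 \right)}}{a} = \frac{-3 + \left(\left(-63 - 44\right) + 264\right)}{-777907} = \left(-3 + \left(-107 + 264\right)\right) \left(- \frac{1}{777907}\right) = \left(-3 + 157\right) \left(- \frac{1}{777907}\right) = 154 \left(- \frac{1}{777907}\right) = - \frac{154}{777907}$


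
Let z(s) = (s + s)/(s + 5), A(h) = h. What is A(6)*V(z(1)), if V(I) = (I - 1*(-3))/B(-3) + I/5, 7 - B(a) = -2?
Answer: 118/45 ≈ 2.6222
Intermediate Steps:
B(a) = 9 (B(a) = 7 - 1*(-2) = 7 + 2 = 9)
z(s) = 2*s/(5 + s) (z(s) = (2*s)/(5 + s) = 2*s/(5 + s))
V(I) = ⅓ + 14*I/45 (V(I) = (I - 1*(-3))/9 + I/5 = (I + 3)*(⅑) + I*(⅕) = (3 + I)*(⅑) + I/5 = (⅓ + I/9) + I/5 = ⅓ + 14*I/45)
A(6)*V(z(1)) = 6*(⅓ + 14*(2*1/(5 + 1))/45) = 6*(⅓ + 14*(2*1/6)/45) = 6*(⅓ + 14*(2*1*(⅙))/45) = 6*(⅓ + (14/45)*(⅓)) = 6*(⅓ + 14/135) = 6*(59/135) = 118/45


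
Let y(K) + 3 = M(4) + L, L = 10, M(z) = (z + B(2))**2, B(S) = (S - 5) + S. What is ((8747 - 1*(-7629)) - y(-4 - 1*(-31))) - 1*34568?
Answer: -18208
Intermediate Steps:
B(S) = -5 + 2*S (B(S) = (-5 + S) + S = -5 + 2*S)
M(z) = (-1 + z)**2 (M(z) = (z + (-5 + 2*2))**2 = (z + (-5 + 4))**2 = (z - 1)**2 = (-1 + z)**2)
y(K) = 16 (y(K) = -3 + ((-1 + 4)**2 + 10) = -3 + (3**2 + 10) = -3 + (9 + 10) = -3 + 19 = 16)
((8747 - 1*(-7629)) - y(-4 - 1*(-31))) - 1*34568 = ((8747 - 1*(-7629)) - 1*16) - 1*34568 = ((8747 + 7629) - 16) - 34568 = (16376 - 16) - 34568 = 16360 - 34568 = -18208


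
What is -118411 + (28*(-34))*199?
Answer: -307859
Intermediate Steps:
-118411 + (28*(-34))*199 = -118411 - 952*199 = -118411 - 189448 = -307859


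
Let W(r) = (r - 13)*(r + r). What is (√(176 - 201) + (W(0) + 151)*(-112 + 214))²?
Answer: 237221579 + 154020*I ≈ 2.3722e+8 + 1.5402e+5*I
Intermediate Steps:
W(r) = 2*r*(-13 + r) (W(r) = (-13 + r)*(2*r) = 2*r*(-13 + r))
(√(176 - 201) + (W(0) + 151)*(-112 + 214))² = (√(176 - 201) + (2*0*(-13 + 0) + 151)*(-112 + 214))² = (√(-25) + (2*0*(-13) + 151)*102)² = (5*I + (0 + 151)*102)² = (5*I + 151*102)² = (5*I + 15402)² = (15402 + 5*I)²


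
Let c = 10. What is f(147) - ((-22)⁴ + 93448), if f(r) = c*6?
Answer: -327644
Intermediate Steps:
f(r) = 60 (f(r) = 10*6 = 60)
f(147) - ((-22)⁴ + 93448) = 60 - ((-22)⁴ + 93448) = 60 - (234256 + 93448) = 60 - 1*327704 = 60 - 327704 = -327644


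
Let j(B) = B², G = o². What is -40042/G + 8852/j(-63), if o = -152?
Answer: 22794955/45849888 ≈ 0.49716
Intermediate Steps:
G = 23104 (G = (-152)² = 23104)
-40042/G + 8852/j(-63) = -40042/23104 + 8852/((-63)²) = -40042*1/23104 + 8852/3969 = -20021/11552 + 8852*(1/3969) = -20021/11552 + 8852/3969 = 22794955/45849888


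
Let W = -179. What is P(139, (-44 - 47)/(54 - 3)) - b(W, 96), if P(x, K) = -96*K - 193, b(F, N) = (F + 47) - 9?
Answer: 2028/17 ≈ 119.29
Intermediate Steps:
b(F, N) = 38 + F (b(F, N) = (47 + F) - 9 = 38 + F)
P(x, K) = -193 - 96*K
P(139, (-44 - 47)/(54 - 3)) - b(W, 96) = (-193 - 96*(-44 - 47)/(54 - 3)) - (38 - 179) = (-193 - (-8736)/51) - 1*(-141) = (-193 - (-8736)/51) + 141 = (-193 - 96*(-91/51)) + 141 = (-193 + 2912/17) + 141 = -369/17 + 141 = 2028/17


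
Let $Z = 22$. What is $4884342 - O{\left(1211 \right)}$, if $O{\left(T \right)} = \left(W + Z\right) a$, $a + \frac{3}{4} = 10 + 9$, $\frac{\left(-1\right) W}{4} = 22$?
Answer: $\frac{9771093}{2} \approx 4.8855 \cdot 10^{6}$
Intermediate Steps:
$W = -88$ ($W = \left(-4\right) 22 = -88$)
$a = \frac{73}{4}$ ($a = - \frac{3}{4} + \left(10 + 9\right) = - \frac{3}{4} + 19 = \frac{73}{4} \approx 18.25$)
$O{\left(T \right)} = - \frac{2409}{2}$ ($O{\left(T \right)} = \left(-88 + 22\right) \frac{73}{4} = \left(-66\right) \frac{73}{4} = - \frac{2409}{2}$)
$4884342 - O{\left(1211 \right)} = 4884342 - - \frac{2409}{2} = 4884342 + \frac{2409}{2} = \frac{9771093}{2}$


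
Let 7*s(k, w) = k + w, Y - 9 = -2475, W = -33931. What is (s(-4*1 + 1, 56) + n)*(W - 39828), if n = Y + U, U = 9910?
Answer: -549620457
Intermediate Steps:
Y = -2466 (Y = 9 - 2475 = -2466)
s(k, w) = k/7 + w/7 (s(k, w) = (k + w)/7 = k/7 + w/7)
n = 7444 (n = -2466 + 9910 = 7444)
(s(-4*1 + 1, 56) + n)*(W - 39828) = (((-4*1 + 1)/7 + (1/7)*56) + 7444)*(-33931 - 39828) = (((-4 + 1)/7 + 8) + 7444)*(-73759) = (((1/7)*(-3) + 8) + 7444)*(-73759) = ((-3/7 + 8) + 7444)*(-73759) = (53/7 + 7444)*(-73759) = (52161/7)*(-73759) = -549620457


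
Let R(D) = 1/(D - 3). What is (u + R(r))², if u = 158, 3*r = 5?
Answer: 395641/16 ≈ 24728.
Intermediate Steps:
r = 5/3 (r = (⅓)*5 = 5/3 ≈ 1.6667)
R(D) = 1/(-3 + D)
(u + R(r))² = (158 + 1/(-3 + 5/3))² = (158 + 1/(-4/3))² = (158 - ¾)² = (629/4)² = 395641/16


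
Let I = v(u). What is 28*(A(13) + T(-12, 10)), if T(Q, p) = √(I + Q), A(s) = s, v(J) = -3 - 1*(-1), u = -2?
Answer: 364 + 28*I*√14 ≈ 364.0 + 104.77*I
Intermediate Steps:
v(J) = -2 (v(J) = -3 + 1 = -2)
I = -2
T(Q, p) = √(-2 + Q)
28*(A(13) + T(-12, 10)) = 28*(13 + √(-2 - 12)) = 28*(13 + √(-14)) = 28*(13 + I*√14) = 364 + 28*I*√14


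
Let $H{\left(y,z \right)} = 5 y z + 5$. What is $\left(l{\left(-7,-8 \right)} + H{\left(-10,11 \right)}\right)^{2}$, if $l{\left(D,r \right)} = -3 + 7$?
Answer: $292681$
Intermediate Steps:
$H{\left(y,z \right)} = 5 + 5 y z$ ($H{\left(y,z \right)} = 5 y z + 5 = 5 + 5 y z$)
$l{\left(D,r \right)} = 4$
$\left(l{\left(-7,-8 \right)} + H{\left(-10,11 \right)}\right)^{2} = \left(4 + \left(5 + 5 \left(-10\right) 11\right)\right)^{2} = \left(4 + \left(5 - 550\right)\right)^{2} = \left(4 - 545\right)^{2} = \left(-541\right)^{2} = 292681$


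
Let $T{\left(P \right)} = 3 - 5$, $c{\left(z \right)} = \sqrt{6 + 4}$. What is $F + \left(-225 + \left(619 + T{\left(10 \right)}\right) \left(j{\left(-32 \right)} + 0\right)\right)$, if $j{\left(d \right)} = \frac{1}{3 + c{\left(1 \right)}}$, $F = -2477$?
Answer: $-4553 + 617 \sqrt{10} \approx -2601.9$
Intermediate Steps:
$c{\left(z \right)} = \sqrt{10}$
$j{\left(d \right)} = \frac{1}{3 + \sqrt{10}}$
$T{\left(P \right)} = -2$ ($T{\left(P \right)} = 3 - 5 = -2$)
$F + \left(-225 + \left(619 + T{\left(10 \right)}\right) \left(j{\left(-32 \right)} + 0\right)\right) = -2477 - \left(225 - \left(619 - 2\right) \left(\left(-3 + \sqrt{10}\right) + 0\right)\right) = -2477 - \left(225 - 617 \left(-3 + \sqrt{10}\right)\right) = -2477 - \left(2076 - 617 \sqrt{10}\right) = -4553 + 617 \sqrt{10}$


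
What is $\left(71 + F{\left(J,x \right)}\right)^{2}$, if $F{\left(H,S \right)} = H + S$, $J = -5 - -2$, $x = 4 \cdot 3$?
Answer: $6400$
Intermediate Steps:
$x = 12$
$J = -3$ ($J = -5 + 2 = -3$)
$\left(71 + F{\left(J,x \right)}\right)^{2} = \left(71 + \left(-3 + 12\right)\right)^{2} = \left(71 + 9\right)^{2} = 80^{2} = 6400$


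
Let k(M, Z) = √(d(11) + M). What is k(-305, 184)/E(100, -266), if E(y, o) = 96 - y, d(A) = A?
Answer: -7*I*√6/4 ≈ -4.2866*I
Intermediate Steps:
k(M, Z) = √(11 + M)
k(-305, 184)/E(100, -266) = √(11 - 305)/(96 - 1*100) = √(-294)/(96 - 100) = (7*I*√6)/(-4) = (7*I*√6)*(-¼) = -7*I*√6/4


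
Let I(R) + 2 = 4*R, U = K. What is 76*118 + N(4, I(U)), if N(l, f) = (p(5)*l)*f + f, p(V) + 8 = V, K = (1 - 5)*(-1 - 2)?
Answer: 8462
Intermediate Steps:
K = 12 (K = -4*(-3) = 12)
U = 12
p(V) = -8 + V
I(R) = -2 + 4*R
N(l, f) = f - 3*f*l (N(l, f) = ((-8 + 5)*l)*f + f = (-3*l)*f + f = -3*f*l + f = f - 3*f*l)
76*118 + N(4, I(U)) = 76*118 + (-2 + 4*12)*(1 - 3*4) = 8968 + (-2 + 48)*(1 - 12) = 8968 + 46*(-11) = 8968 - 506 = 8462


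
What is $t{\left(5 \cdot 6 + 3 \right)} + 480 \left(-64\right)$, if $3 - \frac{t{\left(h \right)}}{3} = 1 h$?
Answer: $-30810$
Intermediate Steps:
$t{\left(h \right)} = 9 - 3 h$ ($t{\left(h \right)} = 9 - 3 \cdot 1 h = 9 - 3 h$)
$t{\left(5 \cdot 6 + 3 \right)} + 480 \left(-64\right) = \left(9 - 3 \left(5 \cdot 6 + 3\right)\right) + 480 \left(-64\right) = \left(9 - 3 \left(30 + 3\right)\right) - 30720 = \left(9 - 99\right) - 30720 = -90 - 30720 = -30810$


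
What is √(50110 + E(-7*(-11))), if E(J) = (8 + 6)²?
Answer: √50306 ≈ 224.29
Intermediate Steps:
E(J) = 196 (E(J) = 14² = 196)
√(50110 + E(-7*(-11))) = √(50110 + 196) = √50306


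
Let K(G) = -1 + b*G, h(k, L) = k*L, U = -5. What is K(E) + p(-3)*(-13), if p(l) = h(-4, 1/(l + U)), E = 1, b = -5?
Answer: -25/2 ≈ -12.500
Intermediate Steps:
h(k, L) = L*k
K(G) = -1 - 5*G
p(l) = -4/(-5 + l) (p(l) = -4/(l - 5) = -4/(-5 + l))
K(E) + p(-3)*(-13) = (-1 - 5*1) - 4/(-5 - 3)*(-13) = (-1 - 5) - 4/(-8)*(-13) = -6 - 4*(-⅛)*(-13) = -6 + (½)*(-13) = -6 - 13/2 = -25/2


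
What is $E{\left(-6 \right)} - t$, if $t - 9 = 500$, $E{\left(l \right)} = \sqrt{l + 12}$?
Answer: $-509 + \sqrt{6} \approx -506.55$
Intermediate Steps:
$E{\left(l \right)} = \sqrt{12 + l}$
$t = 509$ ($t = 9 + 500 = 509$)
$E{\left(-6 \right)} - t = \sqrt{12 - 6} - 509 = \sqrt{6} - 509 = -509 + \sqrt{6}$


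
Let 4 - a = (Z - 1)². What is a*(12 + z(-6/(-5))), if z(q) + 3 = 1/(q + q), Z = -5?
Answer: -904/3 ≈ -301.33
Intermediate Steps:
z(q) = -3 + 1/(2*q) (z(q) = -3 + 1/(q + q) = -3 + 1/(2*q))
a = -32 (a = 4 - (-5 - 1)² = 4 - 1*(-6)² = 4 - 1*36 = 4 - 36 = -32)
a*(12 + z(-6/(-5))) = -32*(12 + (-3 + 1/(2*((-6/(-5)))))) = -32*(12 + (-3 + 1/(2*((-6*(-⅕)))))) = -32*(12 + (-3 + 1/(2*(6/5)))) = -32*(12 + (-3 + (½)*(⅚))) = -32*(12 + (-3 + 5/12)) = -32*(12 - 31/12) = -32*113/12 = -904/3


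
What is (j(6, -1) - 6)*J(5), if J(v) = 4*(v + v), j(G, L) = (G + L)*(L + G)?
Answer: 760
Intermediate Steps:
j(G, L) = (G + L)² (j(G, L) = (G + L)*(G + L) = (G + L)²)
J(v) = 8*v (J(v) = 4*(2*v) = 8*v)
(j(6, -1) - 6)*J(5) = ((6 - 1)² - 6)*(8*5) = (5² - 6)*40 = (25 - 6)*40 = 19*40 = 760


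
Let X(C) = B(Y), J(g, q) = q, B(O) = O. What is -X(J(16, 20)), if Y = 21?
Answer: -21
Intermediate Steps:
X(C) = 21
-X(J(16, 20)) = -1*21 = -21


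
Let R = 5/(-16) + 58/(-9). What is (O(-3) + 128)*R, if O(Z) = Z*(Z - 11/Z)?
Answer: -6811/8 ≈ -851.38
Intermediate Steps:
R = -973/144 (R = 5*(-1/16) + 58*(-⅑) = -5/16 - 58/9 = -973/144 ≈ -6.7569)
(O(-3) + 128)*R = ((-11 + (-3)²) + 128)*(-973/144) = ((-11 + 9) + 128)*(-973/144) = (-2 + 128)*(-973/144) = 126*(-973/144) = -6811/8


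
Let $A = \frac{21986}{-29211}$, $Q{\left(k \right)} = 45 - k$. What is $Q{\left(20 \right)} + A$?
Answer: $\frac{708289}{29211} \approx 24.247$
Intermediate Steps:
$A = - \frac{21986}{29211}$ ($A = 21986 \left(- \frac{1}{29211}\right) = - \frac{21986}{29211} \approx -0.75266$)
$Q{\left(20 \right)} + A = \left(45 - 20\right) - \frac{21986}{29211} = 25 - \frac{21986}{29211} = \frac{708289}{29211}$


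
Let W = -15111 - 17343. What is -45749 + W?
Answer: -78203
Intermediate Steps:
W = -32454
-45749 + W = -45749 - 32454 = -78203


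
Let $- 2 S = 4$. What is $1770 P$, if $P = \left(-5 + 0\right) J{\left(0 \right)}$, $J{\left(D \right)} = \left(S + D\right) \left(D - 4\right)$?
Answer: $-70800$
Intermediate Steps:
$S = -2$ ($S = \left(- \frac{1}{2}\right) 4 = -2$)
$J{\left(D \right)} = \left(-4 + D\right) \left(-2 + D\right)$ ($J{\left(D \right)} = \left(-2 + D\right) \left(D - 4\right) = \left(-2 + D\right) \left(-4 + D\right) = \left(-4 + D\right) \left(-2 + D\right)$)
$P = -40$ ($P = \left(-5 + 0\right) \left(8 + 0^{2} - 0\right) = - 5 \left(8 + 0 + 0\right) = \left(-5\right) 8 = -40$)
$1770 P = 1770 \left(-40\right) = -70800$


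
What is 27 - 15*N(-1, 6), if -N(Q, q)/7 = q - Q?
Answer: 762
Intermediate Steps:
N(Q, q) = -7*q + 7*Q (N(Q, q) = -7*(q - Q) = -7*q + 7*Q)
27 - 15*N(-1, 6) = 27 - 15*(-7*6 + 7*(-1)) = 27 - 15*(-42 - 7) = 27 - 15*(-49) = 27 + 735 = 762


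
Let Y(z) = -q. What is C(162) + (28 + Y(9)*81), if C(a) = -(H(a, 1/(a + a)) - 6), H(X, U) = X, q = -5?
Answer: 277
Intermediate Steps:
Y(z) = 5 (Y(z) = -1*(-5) = 5)
C(a) = 6 - a (C(a) = -(a - 6) = -(-6 + a) = 6 - a)
C(162) + (28 + Y(9)*81) = (6 - 1*162) + (28 + 5*81) = (6 - 162) + (28 + 405) = -156 + 433 = 277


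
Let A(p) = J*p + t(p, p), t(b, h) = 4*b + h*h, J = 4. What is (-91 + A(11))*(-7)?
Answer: -826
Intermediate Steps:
t(b, h) = h**2 + 4*b (t(b, h) = 4*b + h**2 = h**2 + 4*b)
A(p) = p**2 + 8*p (A(p) = 4*p + (p**2 + 4*p) = p**2 + 8*p)
(-91 + A(11))*(-7) = (-91 + 11*(8 + 11))*(-7) = (-91 + 11*19)*(-7) = (-91 + 209)*(-7) = 118*(-7) = -826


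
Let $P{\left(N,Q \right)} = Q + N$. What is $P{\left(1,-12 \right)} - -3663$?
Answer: $3652$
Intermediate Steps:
$P{\left(N,Q \right)} = N + Q$
$P{\left(1,-12 \right)} - -3663 = \left(1 - 12\right) - -3663 = -11 + 3663 = 3652$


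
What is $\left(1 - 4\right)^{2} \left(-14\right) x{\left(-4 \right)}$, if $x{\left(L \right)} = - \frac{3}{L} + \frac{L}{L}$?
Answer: $- \frac{441}{2} \approx -220.5$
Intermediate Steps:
$x{\left(L \right)} = 1 - \frac{3}{L}$ ($x{\left(L \right)} = - \frac{3}{L} + 1 = 1 - \frac{3}{L}$)
$\left(1 - 4\right)^{2} \left(-14\right) x{\left(-4 \right)} = \left(1 - 4\right)^{2} \left(-14\right) \frac{-3 - 4}{-4} = \left(-3\right)^{2} \left(-14\right) \left(\left(- \frac{1}{4}\right) \left(-7\right)\right) = 9 \left(-14\right) \frac{7}{4} = \left(-126\right) \frac{7}{4} = - \frac{441}{2}$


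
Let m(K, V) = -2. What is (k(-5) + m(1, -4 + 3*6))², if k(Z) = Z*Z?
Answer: 529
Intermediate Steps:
k(Z) = Z²
(k(-5) + m(1, -4 + 3*6))² = ((-5)² - 2)² = (25 - 2)² = 23² = 529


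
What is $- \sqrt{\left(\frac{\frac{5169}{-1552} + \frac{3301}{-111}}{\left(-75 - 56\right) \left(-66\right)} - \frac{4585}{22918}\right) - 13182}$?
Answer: $- \frac{i \sqrt{4497771359998027282884470}}{18471606792} \approx - 114.81 i$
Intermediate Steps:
$- \sqrt{\left(\frac{\frac{5169}{-1552} + \frac{3301}{-111}}{\left(-75 - 56\right) \left(-66\right)} - \frac{4585}{22918}\right) - 13182} = - \sqrt{\left(\frac{5169 \left(- \frac{1}{1552}\right) + 3301 \left(- \frac{1}{111}\right)}{\left(-131\right) \left(-66\right)} - \frac{655}{3274}\right) - 13182} = - \sqrt{\left(\frac{- \frac{5169}{1552} - \frac{3301}{111}}{8646} - \frac{655}{3274}\right) - 13182} = - \sqrt{\left(\left(- \frac{5696911}{172272}\right) \frac{1}{8646} - \frac{655}{3274}\right) - 13182} = - \sqrt{\left(- \frac{517901}{135405792} - \frac{655}{3274}\right) - 13182} = - \sqrt{- \frac{45193200817}{221659281504} - 13182} = - \sqrt{- \frac{2921957841986545}{221659281504}} = - \frac{i \sqrt{4497771359998027282884470}}{18471606792}$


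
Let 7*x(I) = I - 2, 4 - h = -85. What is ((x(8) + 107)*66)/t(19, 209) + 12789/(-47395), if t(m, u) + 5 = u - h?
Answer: 470279541/7630595 ≈ 61.631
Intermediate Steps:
h = 89 (h = 4 - 1*(-85) = 4 + 85 = 89)
x(I) = -2/7 + I/7 (x(I) = (I - 2)/7 = (-2 + I)/7 = -2/7 + I/7)
t(m, u) = -94 + u (t(m, u) = -5 + (u - 1*89) = -5 + (u - 89) = -5 + (-89 + u) = -94 + u)
((x(8) + 107)*66)/t(19, 209) + 12789/(-47395) = (((-2/7 + (⅐)*8) + 107)*66)/(-94 + 209) + 12789/(-47395) = (((-2/7 + 8/7) + 107)*66)/115 + 12789*(-1/47395) = ((6/7 + 107)*66)*(1/115) - 12789/47395 = ((755/7)*66)*(1/115) - 12789/47395 = (49830/7)*(1/115) - 12789/47395 = 9966/161 - 12789/47395 = 470279541/7630595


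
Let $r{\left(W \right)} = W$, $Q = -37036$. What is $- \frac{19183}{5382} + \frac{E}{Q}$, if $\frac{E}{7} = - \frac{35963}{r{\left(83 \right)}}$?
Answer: $- \frac{28806720871}{8272101708} \approx -3.4824$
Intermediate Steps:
$E = - \frac{251741}{83}$ ($E = 7 \left(- \frac{35963}{83}\right) = - \frac{251741}{83} \approx -3033.0$)
$- \frac{19183}{5382} + \frac{E}{Q} = - \frac{19183}{5382} - \frac{251741}{83 \left(-37036\right)} = \left(-19183\right) \frac{1}{5382} - - \frac{251741}{3073988} = - \frac{19183}{5382} + \frac{251741}{3073988} = - \frac{28806720871}{8272101708}$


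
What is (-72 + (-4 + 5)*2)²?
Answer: 4900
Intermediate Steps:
(-72 + (-4 + 5)*2)² = (-72 + 1*2)² = (-72 + 2)² = (-70)² = 4900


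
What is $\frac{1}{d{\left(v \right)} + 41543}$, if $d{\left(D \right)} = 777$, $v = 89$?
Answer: $\frac{1}{42320} \approx 2.3629 \cdot 10^{-5}$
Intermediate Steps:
$\frac{1}{d{\left(v \right)} + 41543} = \frac{1}{777 + 41543} = \frac{1}{42320}$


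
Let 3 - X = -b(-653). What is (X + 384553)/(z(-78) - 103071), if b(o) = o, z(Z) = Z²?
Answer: -383903/96987 ≈ -3.9583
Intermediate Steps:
X = -650 (X = 3 - (-1)*(-653) = 3 - 1*653 = 3 - 653 = -650)
(X + 384553)/(z(-78) - 103071) = (-650 + 384553)/((-78)² - 103071) = 383903/(6084 - 103071) = 383903/(-96987) = 383903*(-1/96987) = -383903/96987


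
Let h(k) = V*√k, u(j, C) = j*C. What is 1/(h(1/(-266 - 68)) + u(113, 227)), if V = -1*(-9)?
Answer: 8567434/219763249615 - 9*I*√334/219763249615 ≈ 3.8985e-5 - 7.4845e-10*I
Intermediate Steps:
V = 9
u(j, C) = C*j
h(k) = 9*√k
1/(h(1/(-266 - 68)) + u(113, 227)) = 1/(9*√(1/(-266 - 68)) + 227*113) = 1/(9*√(1/(-334)) + 25651) = 1/(9*√(-1/334) + 25651) = 1/(9*(I*√334/334) + 25651) = 1/(9*I*√334/334 + 25651) = 1/(25651 + 9*I*√334/334)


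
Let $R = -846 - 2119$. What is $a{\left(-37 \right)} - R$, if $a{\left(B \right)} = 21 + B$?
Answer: $2949$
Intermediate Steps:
$R = -2965$
$a{\left(-37 \right)} - R = \left(21 - 37\right) - -2965 = -16 + 2965 = 2949$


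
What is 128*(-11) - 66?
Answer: -1474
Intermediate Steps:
128*(-11) - 66 = -1408 - 66 = -1474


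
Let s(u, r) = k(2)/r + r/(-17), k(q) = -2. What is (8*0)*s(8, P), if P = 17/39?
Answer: 0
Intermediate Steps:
P = 17/39 (P = 17*(1/39) = 17/39 ≈ 0.43590)
s(u, r) = -2/r - r/17 (s(u, r) = -2/r + r/(-17) = -2/r + r*(-1/17) = -2/r - r/17)
(8*0)*s(8, P) = (8*0)*(-2/17/39 - 1/17*17/39) = 0*(-2*39/17 - 1/39) = 0*(-78/17 - 1/39) = 0*(-3059/663) = 0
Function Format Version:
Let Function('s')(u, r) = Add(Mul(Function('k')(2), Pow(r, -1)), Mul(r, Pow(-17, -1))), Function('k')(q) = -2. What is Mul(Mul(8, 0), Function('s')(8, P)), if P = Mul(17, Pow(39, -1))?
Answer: 0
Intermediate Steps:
P = Rational(17, 39) (P = Mul(17, Rational(1, 39)) = Rational(17, 39) ≈ 0.43590)
Function('s')(u, r) = Add(Mul(-2, Pow(r, -1)), Mul(Rational(-1, 17), r)) (Function('s')(u, r) = Add(Mul(-2, Pow(r, -1)), Mul(r, Pow(-17, -1))) = Add(Mul(-2, Pow(r, -1)), Mul(r, Rational(-1, 17))) = Add(Mul(-2, Pow(r, -1)), Mul(Rational(-1, 17), r)))
Mul(Mul(8, 0), Function('s')(8, P)) = Mul(Mul(8, 0), Add(Mul(-2, Pow(Rational(17, 39), -1)), Mul(Rational(-1, 17), Rational(17, 39)))) = Mul(0, Add(Mul(-2, Rational(39, 17)), Rational(-1, 39))) = Mul(0, Add(Rational(-78, 17), Rational(-1, 39))) = Mul(0, Rational(-3059, 663)) = 0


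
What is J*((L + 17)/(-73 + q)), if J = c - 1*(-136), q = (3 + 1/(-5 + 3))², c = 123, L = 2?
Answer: -19684/267 ≈ -73.723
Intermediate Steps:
q = 25/4 (q = (3 + 1/(-2))² = (3 - ½)² = (5/2)² = 25/4 ≈ 6.2500)
J = 259 (J = 123 - 1*(-136) = 123 + 136 = 259)
J*((L + 17)/(-73 + q)) = 259*((2 + 17)/(-73 + 25/4)) = 259*(19/(-267/4)) = 259*(19*(-4/267)) = 259*(-76/267) = -19684/267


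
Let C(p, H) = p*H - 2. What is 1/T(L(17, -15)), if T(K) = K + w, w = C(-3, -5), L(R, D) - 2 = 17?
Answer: 1/32 ≈ 0.031250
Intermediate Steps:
L(R, D) = 19 (L(R, D) = 2 + 17 = 19)
C(p, H) = -2 + H*p (C(p, H) = H*p - 2 = -2 + H*p)
w = 13 (w = -2 - 5*(-3) = -2 + 15 = 13)
T(K) = 13 + K (T(K) = K + 13 = 13 + K)
1/T(L(17, -15)) = 1/(13 + 19) = 1/32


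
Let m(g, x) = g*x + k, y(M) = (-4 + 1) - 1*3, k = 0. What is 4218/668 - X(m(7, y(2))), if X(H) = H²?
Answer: -587067/334 ≈ -1757.7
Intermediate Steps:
y(M) = -6 (y(M) = -3 - 3 = -6)
m(g, x) = g*x (m(g, x) = g*x + 0 = g*x)
4218/668 - X(m(7, y(2))) = 4218/668 - (7*(-6))² = 4218*(1/668) - 1*(-42)² = 2109/334 - 1*1764 = 2109/334 - 1764 = -587067/334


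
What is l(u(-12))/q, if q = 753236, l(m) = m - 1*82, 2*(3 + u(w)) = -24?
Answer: -97/753236 ≈ -0.00012878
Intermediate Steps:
u(w) = -15 (u(w) = -3 + (½)*(-24) = -3 - 12 = -15)
l(m) = -82 + m (l(m) = m - 82 = -82 + m)
l(u(-12))/q = (-82 - 15)/753236 = -97*1/753236 = -97/753236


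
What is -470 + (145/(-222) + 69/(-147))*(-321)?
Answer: -397643/3626 ≈ -109.66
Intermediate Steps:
-470 + (145/(-222) + 69/(-147))*(-321) = -470 + (145*(-1/222) + 69*(-1/147))*(-321) = -470 + (-145/222 - 23/49)*(-321) = -470 - 12211/10878*(-321) = -470 + 1306577/3626 = -397643/3626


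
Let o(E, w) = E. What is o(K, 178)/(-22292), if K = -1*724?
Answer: 181/5573 ≈ 0.032478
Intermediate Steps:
K = -724
o(K, 178)/(-22292) = -724/(-22292) = -724*(-1/22292) = 181/5573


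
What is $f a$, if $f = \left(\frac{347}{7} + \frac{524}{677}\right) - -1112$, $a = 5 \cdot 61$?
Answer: $\frac{1680048275}{4739} \approx 3.5452 \cdot 10^{5}$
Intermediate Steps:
$a = 305$
$f = \frac{5508355}{4739}$ ($f = \left(347 \cdot \frac{1}{7} + 524 \cdot \frac{1}{677}\right) + 1112 = \left(\frac{347}{7} + \frac{524}{677}\right) + 1112 = \frac{238587}{4739} + 1112 = \frac{5508355}{4739} \approx 1162.3$)
$f a = \frac{5508355}{4739} \cdot 305 = \frac{1680048275}{4739}$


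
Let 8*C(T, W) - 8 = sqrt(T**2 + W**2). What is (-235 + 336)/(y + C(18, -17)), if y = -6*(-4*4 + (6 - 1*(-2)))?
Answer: 316736/153051 - 808*sqrt(613)/153051 ≈ 1.9388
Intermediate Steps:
C(T, W) = 1 + sqrt(T**2 + W**2)/8
y = 48 (y = -6*(-16 + (6 + 2)) = -6*(-16 + 8) = -6*(-8) = 48)
(-235 + 336)/(y + C(18, -17)) = (-235 + 336)/(48 + (1 + sqrt(18**2 + (-17)**2)/8)) = 101/(48 + (1 + sqrt(324 + 289)/8)) = 101/(48 + (1 + sqrt(613)/8)) = 101/(49 + sqrt(613)/8)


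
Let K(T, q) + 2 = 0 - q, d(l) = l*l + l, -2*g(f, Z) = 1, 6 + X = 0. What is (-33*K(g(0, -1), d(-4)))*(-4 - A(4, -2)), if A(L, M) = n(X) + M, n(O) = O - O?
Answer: -924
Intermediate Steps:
X = -6 (X = -6 + 0 = -6)
g(f, Z) = -1/2 (g(f, Z) = -1/2*1 = -1/2)
d(l) = l + l**2 (d(l) = l**2 + l = l + l**2)
n(O) = 0
A(L, M) = M (A(L, M) = 0 + M = M)
K(T, q) = -2 - q (K(T, q) = -2 + (0 - q) = -2 - q)
(-33*K(g(0, -1), d(-4)))*(-4 - A(4, -2)) = (-33*(-2 - (-4)*(1 - 4)))*(-4 - 1*(-2)) = (-33*(-2 - (-4)*(-3)))*(-4 + 2) = -33*(-2 - 1*12)*(-2) = -33*(-2 - 12)*(-2) = -33*(-14)*(-2) = 462*(-2) = -924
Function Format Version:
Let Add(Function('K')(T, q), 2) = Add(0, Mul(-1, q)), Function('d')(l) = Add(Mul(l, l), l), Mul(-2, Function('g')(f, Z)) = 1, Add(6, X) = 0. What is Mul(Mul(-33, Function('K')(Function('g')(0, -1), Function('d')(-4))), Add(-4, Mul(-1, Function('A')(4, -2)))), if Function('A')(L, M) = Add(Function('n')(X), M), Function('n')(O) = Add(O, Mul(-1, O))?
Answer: -924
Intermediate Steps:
X = -6 (X = Add(-6, 0) = -6)
Function('g')(f, Z) = Rational(-1, 2) (Function('g')(f, Z) = Mul(Rational(-1, 2), 1) = Rational(-1, 2))
Function('d')(l) = Add(l, Pow(l, 2)) (Function('d')(l) = Add(Pow(l, 2), l) = Add(l, Pow(l, 2)))
Function('n')(O) = 0
Function('A')(L, M) = M (Function('A')(L, M) = Add(0, M) = M)
Function('K')(T, q) = Add(-2, Mul(-1, q)) (Function('K')(T, q) = Add(-2, Add(0, Mul(-1, q))) = Add(-2, Mul(-1, q)))
Mul(Mul(-33, Function('K')(Function('g')(0, -1), Function('d')(-4))), Add(-4, Mul(-1, Function('A')(4, -2)))) = Mul(Mul(-33, Add(-2, Mul(-1, Mul(-4, Add(1, -4))))), Add(-4, Mul(-1, -2))) = Mul(Mul(-33, Add(-2, Mul(-1, Mul(-4, -3)))), Add(-4, 2)) = Mul(Mul(-33, Add(-2, Mul(-1, 12))), -2) = Mul(Mul(-33, Add(-2, -12)), -2) = Mul(Mul(-33, -14), -2) = Mul(462, -2) = -924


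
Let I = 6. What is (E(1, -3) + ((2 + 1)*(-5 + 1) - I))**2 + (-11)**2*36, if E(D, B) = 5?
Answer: 4525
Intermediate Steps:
(E(1, -3) + ((2 + 1)*(-5 + 1) - I))**2 + (-11)**2*36 = (5 + ((2 + 1)*(-5 + 1) - 1*6))**2 + (-11)**2*36 = (5 + (3*(-4) - 6))**2 + 121*36 = (5 + (-12 - 6))**2 + 4356 = (5 - 18)**2 + 4356 = (-13)**2 + 4356 = 169 + 4356 = 4525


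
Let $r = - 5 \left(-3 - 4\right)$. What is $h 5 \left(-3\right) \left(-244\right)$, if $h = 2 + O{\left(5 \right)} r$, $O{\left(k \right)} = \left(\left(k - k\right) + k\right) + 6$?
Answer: $1416420$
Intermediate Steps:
$O{\left(k \right)} = 6 + k$ ($O{\left(k \right)} = \left(0 + k\right) + 6 = k + 6 = 6 + k$)
$r = 35$ ($r = \left(-5\right) \left(-7\right) = 35$)
$h = 387$ ($h = 2 + \left(6 + 5\right) 35 = 2 + 11 \cdot 35 = 2 + 385 = 387$)
$h 5 \left(-3\right) \left(-244\right) = 387 \cdot 5 \left(-3\right) \left(-244\right) = 1935 \left(-3\right) \left(-244\right) = \left(-5805\right) \left(-244\right) = 1416420$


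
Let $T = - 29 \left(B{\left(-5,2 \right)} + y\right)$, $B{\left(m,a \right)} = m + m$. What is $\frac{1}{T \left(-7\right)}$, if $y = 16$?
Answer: $\frac{1}{1218} \approx 0.00082102$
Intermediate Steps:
$B{\left(m,a \right)} = 2 m$
$T = -174$ ($T = - 29 \left(2 \left(-5\right) + 16\right) = - 29 \left(-10 + 16\right) = \left(-29\right) 6 = -174$)
$\frac{1}{T \left(-7\right)} = \frac{1}{\left(-174\right) \left(-7\right)} = \frac{1}{1218}$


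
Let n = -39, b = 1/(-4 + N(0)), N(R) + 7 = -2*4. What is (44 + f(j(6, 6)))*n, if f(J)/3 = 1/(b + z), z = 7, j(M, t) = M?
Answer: -76245/44 ≈ -1732.8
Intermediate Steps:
N(R) = -15 (N(R) = -7 - 2*4 = -7 - 8 = -15)
b = -1/19 (b = 1/(-4 - 15) = 1/(-19) = -1/19 ≈ -0.052632)
f(J) = 19/44 (f(J) = 3/(-1/19 + 7) = 3/(132/19) = 3*(19/132) = 19/44)
(44 + f(j(6, 6)))*n = (44 + 19/44)*(-39) = (1955/44)*(-39) = -76245/44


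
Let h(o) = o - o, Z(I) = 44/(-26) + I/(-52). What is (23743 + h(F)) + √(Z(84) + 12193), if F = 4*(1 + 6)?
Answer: 23743 + 49*√858/13 ≈ 23853.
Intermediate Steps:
Z(I) = -22/13 - I/52 (Z(I) = 44*(-1/26) + I*(-1/52) = -22/13 - I/52)
F = 28 (F = 4*7 = 28)
h(o) = 0
(23743 + h(F)) + √(Z(84) + 12193) = (23743 + 0) + √((-22/13 - 1/52*84) + 12193) = 23743 + √((-22/13 - 21/13) + 12193) = 23743 + √(-43/13 + 12193) = 23743 + √(158466/13) = 23743 + 49*√858/13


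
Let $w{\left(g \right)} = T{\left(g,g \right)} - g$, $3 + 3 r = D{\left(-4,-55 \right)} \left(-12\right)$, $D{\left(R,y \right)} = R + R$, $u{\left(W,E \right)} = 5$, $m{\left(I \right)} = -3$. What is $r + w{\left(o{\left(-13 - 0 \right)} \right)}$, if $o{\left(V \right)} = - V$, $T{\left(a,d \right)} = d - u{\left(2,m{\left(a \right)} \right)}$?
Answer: $26$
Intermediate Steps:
$D{\left(R,y \right)} = 2 R$
$T{\left(a,d \right)} = -5 + d$ ($T{\left(a,d \right)} = d - 5 = -5 + d$)
$r = 31$ ($r = -1 + \frac{2 \left(-4\right) \left(-12\right)}{3} = -1 + \frac{\left(-8\right) \left(-12\right)}{3} = -1 + \frac{1}{3} \cdot 96 = -1 + 32 = 31$)
$w{\left(g \right)} = -5$ ($w{\left(g \right)} = \left(-5 + g\right) - g = -5$)
$r + w{\left(o{\left(-13 - 0 \right)} \right)} = 31 - 5 = 26$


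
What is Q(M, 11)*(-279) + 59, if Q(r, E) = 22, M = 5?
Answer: -6079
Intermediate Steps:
Q(M, 11)*(-279) + 59 = 22*(-279) + 59 = -6138 + 59 = -6079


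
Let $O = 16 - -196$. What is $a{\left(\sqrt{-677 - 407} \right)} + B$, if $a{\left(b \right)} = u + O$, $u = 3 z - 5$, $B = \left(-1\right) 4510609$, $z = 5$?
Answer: $-4510387$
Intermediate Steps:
$O = 212$ ($O = 16 + 196 = 212$)
$B = -4510609$
$u = 10$ ($u = 3 \cdot 5 - 5 = 15 - 5 = 10$)
$a{\left(b \right)} = 222$ ($a{\left(b \right)} = 10 + 212 = 222$)
$a{\left(\sqrt{-677 - 407} \right)} + B = 222 - 4510609 = -4510387$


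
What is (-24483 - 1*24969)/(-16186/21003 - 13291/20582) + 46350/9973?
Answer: 213224150778769566/6106379389625 ≈ 34918.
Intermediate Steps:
(-24483 - 1*24969)/(-16186/21003 - 13291/20582) + 46350/9973 = (-24483 - 24969)/(-16186*1/21003 - 13291*1/20582) + 46350*(1/9973) = -49452/(-16186/21003 - 13291/20582) + 46350/9973 = -49452/(-612291125/432283746) + 46350/9973 = -49452*(-432283746/612291125) + 46350/9973 = 21377295807192/612291125 + 46350/9973 = 213224150778769566/6106379389625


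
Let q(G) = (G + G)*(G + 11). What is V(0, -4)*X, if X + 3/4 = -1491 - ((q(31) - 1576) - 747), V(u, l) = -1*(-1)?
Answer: -7091/4 ≈ -1772.8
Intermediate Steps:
V(u, l) = 1
q(G) = 2*G*(11 + G) (q(G) = (2*G)*(11 + G) = 2*G*(11 + G))
X = -7091/4 (X = -3/4 + (-1491 - ((2*31*(11 + 31) - 1576) - 747)) = -3/4 + (-1491 - ((2*31*42 - 1576) - 747)) = -3/4 + (-1491 - ((2604 - 1576) - 747)) = -3/4 + (-1491 - (1028 - 747)) = -3/4 + (-1491 - 1*281) = -3/4 + (-1491 - 281) = -3/4 - 1772 = -7091/4 ≈ -1772.8)
V(0, -4)*X = 1*(-7091/4) = -7091/4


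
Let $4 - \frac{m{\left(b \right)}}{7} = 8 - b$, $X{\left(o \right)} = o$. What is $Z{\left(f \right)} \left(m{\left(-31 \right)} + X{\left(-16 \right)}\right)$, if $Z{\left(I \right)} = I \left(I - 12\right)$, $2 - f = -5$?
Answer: $9135$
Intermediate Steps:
$f = 7$ ($f = 2 - -5 = 2 + 5 = 7$)
$m{\left(b \right)} = -28 + 7 b$ ($m{\left(b \right)} = 28 - 7 \left(8 - b\right) = 28 + \left(-56 + 7 b\right) = -28 + 7 b$)
$Z{\left(I \right)} = I \left(-12 + I\right)$
$Z{\left(f \right)} \left(m{\left(-31 \right)} + X{\left(-16 \right)}\right) = 7 \left(-12 + 7\right) \left(\left(-28 + 7 \left(-31\right)\right) - 16\right) = 7 \left(-5\right) \left(\left(-28 - 217\right) - 16\right) = - 35 \left(-245 - 16\right) = \left(-35\right) \left(-261\right) = 9135$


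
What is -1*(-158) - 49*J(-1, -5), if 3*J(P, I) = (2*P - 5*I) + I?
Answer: -136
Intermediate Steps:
J(P, I) = -4*I/3 + 2*P/3 (J(P, I) = ((2*P - 5*I) + I)/3 = ((-5*I + 2*P) + I)/3 = (-4*I + 2*P)/3 = -4*I/3 + 2*P/3)
-1*(-158) - 49*J(-1, -5) = -1*(-158) - 49*(-4/3*(-5) + (2/3)*(-1)) = 158 - 49*(20/3 - 2/3) = 158 - 49*6 = 158 - 294 = -136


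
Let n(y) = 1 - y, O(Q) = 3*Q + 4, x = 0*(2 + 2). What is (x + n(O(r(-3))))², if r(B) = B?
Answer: 36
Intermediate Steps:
x = 0 (x = 0*4 = 0)
O(Q) = 4 + 3*Q
(x + n(O(r(-3))))² = (0 + (1 - (4 + 3*(-3))))² = (0 + (1 - (4 - 9)))² = (0 + (1 - 1*(-5)))² = (0 + (1 + 5))² = (0 + 6)² = 6² = 36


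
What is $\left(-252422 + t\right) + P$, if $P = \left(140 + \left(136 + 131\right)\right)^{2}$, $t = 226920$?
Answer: $140147$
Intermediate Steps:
$P = 165649$ ($P = \left(140 + 267\right)^{2} = 407^{2} = 165649$)
$\left(-252422 + t\right) + P = \left(-252422 + 226920\right) + 165649 = -25502 + 165649 = 140147$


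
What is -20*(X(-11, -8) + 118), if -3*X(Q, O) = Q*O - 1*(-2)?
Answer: -1760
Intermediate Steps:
X(Q, O) = -2/3 - O*Q/3 (X(Q, O) = -(Q*O - 1*(-2))/3 = -(O*Q + 2)/3 = -(2 + O*Q)/3 = -2/3 - O*Q/3)
-20*(X(-11, -8) + 118) = -20*((-2/3 - 1/3*(-8)*(-11)) + 118) = -20*((-2/3 - 88/3) + 118) = -20*(-30 + 118) = -20*88 = -1760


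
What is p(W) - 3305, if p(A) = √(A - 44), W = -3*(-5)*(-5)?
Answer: -3305 + I*√119 ≈ -3305.0 + 10.909*I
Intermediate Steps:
W = -75 (W = 15*(-5) = -75)
p(A) = √(-44 + A)
p(W) - 3305 = √(-44 - 75) - 3305 = √(-119) - 3305 = I*√119 - 3305 = -3305 + I*√119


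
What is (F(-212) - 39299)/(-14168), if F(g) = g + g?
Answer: 39723/14168 ≈ 2.8037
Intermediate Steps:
F(g) = 2*g
(F(-212) - 39299)/(-14168) = (2*(-212) - 39299)/(-14168) = (-424 - 39299)*(-1/14168) = -39723*(-1/14168) = 39723/14168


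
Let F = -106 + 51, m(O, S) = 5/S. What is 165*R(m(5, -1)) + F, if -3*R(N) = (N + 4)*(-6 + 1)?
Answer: -330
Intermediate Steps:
R(N) = 20/3 + 5*N/3 (R(N) = -(N + 4)*(-6 + 1)/3 = -(4 + N)*(-5)/3 = -(-20 - 5*N)/3 = 20/3 + 5*N/3)
F = -55
165*R(m(5, -1)) + F = 165*(20/3 + 5*(5/(-1))/3) - 55 = 165*(20/3 + 5*(5*(-1))/3) - 55 = 165*(20/3 + (5/3)*(-5)) - 55 = 165*(20/3 - 25/3) - 55 = 165*(-5/3) - 55 = -275 - 55 = -330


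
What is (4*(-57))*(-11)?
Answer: 2508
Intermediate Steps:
(4*(-57))*(-11) = -228*(-11) = 2508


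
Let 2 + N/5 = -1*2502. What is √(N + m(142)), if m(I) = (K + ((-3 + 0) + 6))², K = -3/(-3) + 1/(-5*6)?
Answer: I*√11253839/30 ≈ 111.82*I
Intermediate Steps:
K = 29/30 (K = -3*(-⅓) - ⅕*⅙ = 1 - 1/30 = 29/30 ≈ 0.96667)
m(I) = 14161/900 (m(I) = (29/30 + ((-3 + 0) + 6))² = (29/30 + (-3 + 6))² = (29/30 + 3)² = (119/30)² = 14161/900)
N = -12520 (N = -10 + 5*(-1*2502) = -10 + 5*(-2502) = -10 - 12510 = -12520)
√(N + m(142)) = √(-12520 + 14161/900) = √(-11253839/900) = I*√11253839/30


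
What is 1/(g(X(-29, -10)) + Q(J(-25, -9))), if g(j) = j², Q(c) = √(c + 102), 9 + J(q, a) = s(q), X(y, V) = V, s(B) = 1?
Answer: 50/4953 - √94/9906 ≈ 0.0091162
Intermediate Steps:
J(q, a) = -8 (J(q, a) = -9 + 1 = -8)
Q(c) = √(102 + c)
1/(g(X(-29, -10)) + Q(J(-25, -9))) = 1/((-10)² + √(102 - 8)) = 1/(100 + √94)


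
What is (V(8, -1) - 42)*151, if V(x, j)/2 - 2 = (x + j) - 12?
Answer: -7248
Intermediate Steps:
V(x, j) = -20 + 2*j + 2*x (V(x, j) = 4 + 2*((x + j) - 12) = 4 + 2*((j + x) - 12) = 4 + 2*(-12 + j + x) = 4 + (-24 + 2*j + 2*x) = -20 + 2*j + 2*x)
(V(8, -1) - 42)*151 = ((-20 + 2*(-1) + 2*8) - 42)*151 = ((-20 - 2 + 16) - 42)*151 = (-6 - 42)*151 = -48*151 = -7248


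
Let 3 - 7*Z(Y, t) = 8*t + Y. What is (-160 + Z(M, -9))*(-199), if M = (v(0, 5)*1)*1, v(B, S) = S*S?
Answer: 212930/7 ≈ 30419.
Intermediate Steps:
v(B, S) = S²
M = 25 (M = (5²*1)*1 = (25*1)*1 = 25*1 = 25)
Z(Y, t) = 3/7 - 8*t/7 - Y/7 (Z(Y, t) = 3/7 - (8*t + Y)/7 = 3/7 - (Y + 8*t)/7 = 3/7 + (-8*t/7 - Y/7) = 3/7 - 8*t/7 - Y/7)
(-160 + Z(M, -9))*(-199) = (-160 + (3/7 - 8/7*(-9) - ⅐*25))*(-199) = (-160 + (3/7 + 72/7 - 25/7))*(-199) = (-160 + 50/7)*(-199) = -1070/7*(-199) = 212930/7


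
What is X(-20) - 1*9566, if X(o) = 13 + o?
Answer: -9573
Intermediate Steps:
X(-20) - 1*9566 = (13 - 20) - 1*9566 = -7 - 9566 = -9573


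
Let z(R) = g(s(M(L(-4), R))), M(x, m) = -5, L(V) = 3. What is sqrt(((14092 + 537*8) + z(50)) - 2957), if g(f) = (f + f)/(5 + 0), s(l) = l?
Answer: sqrt(15429) ≈ 124.21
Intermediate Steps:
g(f) = 2*f/5 (g(f) = (2*f)/5 = (2*f)*(1/5) = 2*f/5)
z(R) = -2 (z(R) = (2/5)*(-5) = -2)
sqrt(((14092 + 537*8) + z(50)) - 2957) = sqrt(((14092 + 537*8) - 2) - 2957) = sqrt(((14092 + 4296) - 2) - 2957) = sqrt((18388 - 2) - 2957) = sqrt(18386 - 2957) = sqrt(15429)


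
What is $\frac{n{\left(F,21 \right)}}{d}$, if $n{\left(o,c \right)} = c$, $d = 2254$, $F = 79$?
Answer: $\frac{3}{322} \approx 0.0093168$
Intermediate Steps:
$\frac{n{\left(F,21 \right)}}{d} = \frac{21}{2254} = 21 \cdot \frac{1}{2254} = \frac{3}{322}$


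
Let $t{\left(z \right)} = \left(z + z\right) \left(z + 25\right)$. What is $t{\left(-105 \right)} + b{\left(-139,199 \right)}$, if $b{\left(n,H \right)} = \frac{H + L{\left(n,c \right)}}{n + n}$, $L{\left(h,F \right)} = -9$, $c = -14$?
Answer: $\frac{2335105}{139} \approx 16799.0$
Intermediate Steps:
$t{\left(z \right)} = 2 z \left(25 + z\right)$
$b{\left(n,H \right)} = \frac{-9 + H}{2 n}$ ($b{\left(n,H \right)} = \frac{H - 9}{n + n} = \frac{-9 + H}{2 n}$)
$t{\left(-105 \right)} + b{\left(-139,199 \right)} = 2 \left(-105\right) \left(25 - 105\right) + \frac{-9 + 199}{2 \left(-139\right)} = 2 \left(-105\right) \left(-80\right) + \frac{1}{2} \left(- \frac{1}{139}\right) 190 = 16800 - \frac{95}{139} = \frac{2335105}{139}$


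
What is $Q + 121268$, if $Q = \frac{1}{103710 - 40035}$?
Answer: $\frac{7721739901}{63675} \approx 1.2127 \cdot 10^{5}$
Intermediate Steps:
$Q = \frac{1}{63675} \approx 1.5705 \cdot 10^{-5}$
$Q + 121268 = \frac{1}{63675} + 121268 = \frac{7721739901}{63675}$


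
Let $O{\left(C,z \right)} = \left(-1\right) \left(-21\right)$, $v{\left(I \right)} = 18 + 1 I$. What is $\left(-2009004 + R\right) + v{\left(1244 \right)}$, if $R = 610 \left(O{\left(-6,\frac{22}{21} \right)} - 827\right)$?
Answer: $-2499402$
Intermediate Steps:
$v{\left(I \right)} = 18 + I$
$O{\left(C,z \right)} = 21$
$R = -491660$ ($R = 610 \left(21 - 827\right) = 610 \left(-806\right) = -491660$)
$\left(-2009004 + R\right) + v{\left(1244 \right)} = \left(-2009004 - 491660\right) + \left(18 + 1244\right) = -2500664 + 1262 = -2499402$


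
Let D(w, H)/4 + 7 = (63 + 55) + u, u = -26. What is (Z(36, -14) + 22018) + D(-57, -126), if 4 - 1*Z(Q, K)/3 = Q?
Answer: 22262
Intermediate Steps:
D(w, H) = 340 (D(w, H) = -28 + 4*((63 + 55) - 26) = -28 + 4*(118 - 26) = -28 + 4*92 = -28 + 368 = 340)
Z(Q, K) = 12 - 3*Q
(Z(36, -14) + 22018) + D(-57, -126) = ((12 - 3*36) + 22018) + 340 = ((12 - 108) + 22018) + 340 = (-96 + 22018) + 340 = 21922 + 340 = 22262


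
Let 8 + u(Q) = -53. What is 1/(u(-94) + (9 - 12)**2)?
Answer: -1/52 ≈ -0.019231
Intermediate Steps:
u(Q) = -61 (u(Q) = -8 - 53 = -61)
1/(u(-94) + (9 - 12)**2) = 1/(-61 + (9 - 12)**2) = 1/(-61 + (-3)**2) = 1/(-61 + 9) = 1/(-52) = -1/52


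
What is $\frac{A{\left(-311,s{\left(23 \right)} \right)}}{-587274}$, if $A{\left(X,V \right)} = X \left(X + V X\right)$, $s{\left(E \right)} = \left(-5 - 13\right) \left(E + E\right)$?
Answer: $\frac{79988267}{587274} \approx 136.2$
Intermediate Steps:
$s{\left(E \right)} = - 36 E$ ($s{\left(E \right)} = - 18 \cdot 2 E = - 36 E$)
$\frac{A{\left(-311,s{\left(23 \right)} \right)}}{-587274} = \frac{\left(-311\right)^{2} \left(1 - 828\right)}{-587274} = 96721 \left(1 - 828\right) \left(- \frac{1}{587274}\right) = 96721 \left(-827\right) \left(- \frac{1}{587274}\right) = \left(-79988267\right) \left(- \frac{1}{587274}\right) = \frac{79988267}{587274}$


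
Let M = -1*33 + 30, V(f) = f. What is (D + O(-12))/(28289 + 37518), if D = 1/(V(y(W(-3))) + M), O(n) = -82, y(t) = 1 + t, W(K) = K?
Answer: -411/329035 ≈ -0.0012491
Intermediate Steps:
M = -3 (M = -33 + 30 = -3)
D = -1/5 (D = 1/((1 - 3) - 3) = 1/(-2 - 3) = 1/(-5) = -1/5 ≈ -0.20000)
(D + O(-12))/(28289 + 37518) = (-1/5 - 82)/(28289 + 37518) = -411/5/65807 = -411/5*1/65807 = -411/329035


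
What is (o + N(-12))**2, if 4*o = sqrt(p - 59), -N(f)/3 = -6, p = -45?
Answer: (36 + I*sqrt(26))**2/4 ≈ 317.5 + 91.782*I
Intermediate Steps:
N(f) = 18 (N(f) = -3*(-6) = 18)
o = I*sqrt(26)/2 (o = sqrt(-45 - 59)/4 = sqrt(-104)/4 = (2*I*sqrt(26))/4 = I*sqrt(26)/2 ≈ 2.5495*I)
(o + N(-12))**2 = (I*sqrt(26)/2 + 18)**2 = (18 + I*sqrt(26)/2)**2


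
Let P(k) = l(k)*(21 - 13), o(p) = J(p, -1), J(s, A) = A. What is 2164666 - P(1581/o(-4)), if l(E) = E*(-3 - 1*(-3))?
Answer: 2164666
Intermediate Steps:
o(p) = -1
l(E) = 0 (l(E) = E*(-3 + 3) = E*0 = 0)
P(k) = 0 (P(k) = 0*(21 - 13) = 0*8 = 0)
2164666 - P(1581/o(-4)) = 2164666 - 1*0 = 2164666 + 0 = 2164666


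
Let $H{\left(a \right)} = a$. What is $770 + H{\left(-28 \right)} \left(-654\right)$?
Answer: $19082$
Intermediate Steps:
$770 + H{\left(-28 \right)} \left(-654\right) = 770 - -18312 = 770 + 18312 = 19082$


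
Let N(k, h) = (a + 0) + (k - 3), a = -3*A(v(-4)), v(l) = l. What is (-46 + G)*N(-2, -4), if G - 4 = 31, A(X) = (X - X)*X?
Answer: 55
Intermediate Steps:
A(X) = 0 (A(X) = 0*X = 0)
G = 35 (G = 4 + 31 = 35)
a = 0 (a = -3*0 = 0)
N(k, h) = -3 + k (N(k, h) = (0 + 0) + (k - 3) = 0 + (-3 + k) = -3 + k)
(-46 + G)*N(-2, -4) = (-46 + 35)*(-3 - 2) = -11*(-5) = 55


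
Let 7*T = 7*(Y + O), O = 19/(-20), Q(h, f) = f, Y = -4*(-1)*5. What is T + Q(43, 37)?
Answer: 1121/20 ≈ 56.050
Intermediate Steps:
Y = 20 (Y = 4*5 = 20)
O = -19/20 (O = 19*(-1/20) = -19/20 ≈ -0.95000)
T = 381/20 (T = (7*(20 - 19/20))/7 = (7*(381/20))/7 = (1/7)*(2667/20) = 381/20 ≈ 19.050)
T + Q(43, 37) = 381/20 + 37 = 1121/20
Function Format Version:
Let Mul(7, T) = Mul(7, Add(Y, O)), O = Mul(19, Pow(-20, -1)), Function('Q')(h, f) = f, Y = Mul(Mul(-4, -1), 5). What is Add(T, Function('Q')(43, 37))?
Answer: Rational(1121, 20) ≈ 56.050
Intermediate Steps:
Y = 20 (Y = Mul(4, 5) = 20)
O = Rational(-19, 20) (O = Mul(19, Rational(-1, 20)) = Rational(-19, 20) ≈ -0.95000)
T = Rational(381, 20) (T = Mul(Rational(1, 7), Mul(7, Add(20, Rational(-19, 20)))) = Mul(Rational(1, 7), Mul(7, Rational(381, 20))) = Mul(Rational(1, 7), Rational(2667, 20)) = Rational(381, 20) ≈ 19.050)
Add(T, Function('Q')(43, 37)) = Add(Rational(381, 20), 37) = Rational(1121, 20)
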